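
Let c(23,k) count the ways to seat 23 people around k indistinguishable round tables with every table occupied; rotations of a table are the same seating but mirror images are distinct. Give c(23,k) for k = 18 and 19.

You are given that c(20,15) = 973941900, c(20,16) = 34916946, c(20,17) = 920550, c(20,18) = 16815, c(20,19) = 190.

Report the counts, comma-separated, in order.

row 21: T[21][16]=20·34916946+973941900=1672280820  T[21][17]=20·920550+34916946=53327946  T[21][18]=20·16815+920550=1256850  T[21][19]=20·190+16815=20615
row 22: T[22][17]=21·53327946+1672280820=2792167686  T[22][18]=21·1256850+53327946=79721796  T[22][19]=21·20615+1256850=1689765
row 23: T[23][18]=22·79721796+2792167686=4546047198  T[23][19]=22·1689765+79721796=116896626
Read c(23,18) = 4546047198, c(23,19) = 116896626.

4546047198, 116896626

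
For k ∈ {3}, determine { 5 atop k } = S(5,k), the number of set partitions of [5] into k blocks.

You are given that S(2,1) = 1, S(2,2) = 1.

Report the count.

i=3: T(3,1)=0+1·1=1 | T(3,2)=1+2·1=3 | T(3,3)=1+3·0=1
i=4: T(4,2)=1+2·3=7 | T(4,3)=3+3·1=6
i=5: T(5,3)=7+3·6=25
Read S(5,3) = 25.

25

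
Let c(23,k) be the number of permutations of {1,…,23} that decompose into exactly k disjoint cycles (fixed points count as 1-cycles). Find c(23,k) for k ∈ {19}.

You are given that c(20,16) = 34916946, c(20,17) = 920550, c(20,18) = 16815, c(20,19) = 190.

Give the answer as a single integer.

116896626

i=21: T(21,17)=34916946+20·920550=53327946 | T(21,18)=920550+20·16815=1256850 | T(21,19)=16815+20·190=20615
i=22: T(22,18)=53327946+21·1256850=79721796 | T(22,19)=1256850+21·20615=1689765
i=23: T(23,19)=79721796+22·1689765=116896626
Read c(23,19) = 116896626.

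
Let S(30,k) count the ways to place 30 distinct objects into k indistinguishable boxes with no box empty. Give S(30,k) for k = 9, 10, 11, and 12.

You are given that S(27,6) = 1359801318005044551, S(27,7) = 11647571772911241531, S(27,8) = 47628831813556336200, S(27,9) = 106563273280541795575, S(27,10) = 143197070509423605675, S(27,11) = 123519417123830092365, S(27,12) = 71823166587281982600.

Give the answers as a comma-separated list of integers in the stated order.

i=28: T(28,7)=1359801318005044551+7·11647571772911241531=82892803728383735268 | T(28,8)=11647571772911241531+8·47628831813556336200=392678226281361931131 | T(28,9)=47628831813556336200+9·106563273280541795575=1006698291338432496375 | T(28,10)=106563273280541795575+10·143197070509423605675=1538533978374777852325 | T(28,11)=143197070509423605675+11·123519417123830092365=1501910658871554621690 | T(28,12)=123519417123830092365+12·71823166587281982600=985397416171213883565
i=29: T(29,8)=82892803728383735268+8·392678226281361931131=3224318613979279184316 | T(29,9)=392678226281361931131+9·1006698291338432496375=9452962848327254398506 | T(29,10)=1006698291338432496375+10·1538533978374777852325=16392038075086211019625 | T(29,11)=1538533978374777852325+11·1501910658871554621690=18059551225961878690915 | T(29,12)=1501910658871554621690+12·985397416171213883565=13326679652926121224470
i=30: T(30,9)=3224318613979279184316+9·9452962848327254398506=88300984248924568770870 | T(30,10)=9452962848327254398506+10·16392038075086211019625=173373343599189364594756 | T(30,11)=16392038075086211019625+11·18059551225961878690915=215047101560666876619690 | T(30,12)=18059551225961878690915+12·13326679652926121224470=177979707061075333384555
Read S(30,9) = 88300984248924568770870, S(30,10) = 173373343599189364594756, S(30,11) = 215047101560666876619690, S(30,12) = 177979707061075333384555.

88300984248924568770870, 173373343599189364594756, 215047101560666876619690, 177979707061075333384555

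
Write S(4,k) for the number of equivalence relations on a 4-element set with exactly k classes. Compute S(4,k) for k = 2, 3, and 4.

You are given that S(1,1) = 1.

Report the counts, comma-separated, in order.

row 2: T[2][1]=1·1+0=1  T[2][2]=2·0+1=1
row 3: T[3][1]=1·1+0=1  T[3][2]=2·1+1=3  T[3][3]=3·0+1=1
row 4: T[4][2]=2·3+1=7  T[4][3]=3·1+3=6  T[4][4]=4·0+1=1
Read S(4,2) = 7, S(4,3) = 6, S(4,4) = 1.

7, 6, 1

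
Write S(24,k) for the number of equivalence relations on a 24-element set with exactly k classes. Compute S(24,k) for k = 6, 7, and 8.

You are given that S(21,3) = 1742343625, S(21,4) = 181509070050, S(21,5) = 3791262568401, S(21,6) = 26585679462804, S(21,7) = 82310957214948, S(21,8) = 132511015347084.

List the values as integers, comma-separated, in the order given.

6090236036084530, 31677463851804540, 82318282158320505

i=22: T(22,4)=1742343625+4·181509070050=727778623825 | T(22,5)=181509070050+5·3791262568401=19137821912055 | T(22,6)=3791262568401+6·26585679462804=163305339345225 | T(22,7)=26585679462804+7·82310957214948=602762379967440 | T(22,8)=82310957214948+8·132511015347084=1142399079991620
i=23: T(23,5)=727778623825+5·19137821912055=96416888184100 | T(23,6)=19137821912055+6·163305339345225=998969857983405 | T(23,7)=163305339345225+7·602762379967440=4382641999117305 | T(23,8)=602762379967440+8·1142399079991620=9741955019900400
i=24: T(24,6)=96416888184100+6·998969857983405=6090236036084530 | T(24,7)=998969857983405+7·4382641999117305=31677463851804540 | T(24,8)=4382641999117305+8·9741955019900400=82318282158320505
Read S(24,6) = 6090236036084530, S(24,7) = 31677463851804540, S(24,8) = 82318282158320505.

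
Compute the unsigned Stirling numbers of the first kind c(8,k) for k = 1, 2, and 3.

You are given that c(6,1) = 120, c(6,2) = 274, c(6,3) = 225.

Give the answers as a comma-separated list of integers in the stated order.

5040, 13068, 13132

i=7: T(7,1)=0+6·120=720 | T(7,2)=120+6·274=1764 | T(7,3)=274+6·225=1624
i=8: T(8,1)=0+7·720=5040 | T(8,2)=720+7·1764=13068 | T(8,3)=1764+7·1624=13132
Read c(8,1) = 5040, c(8,2) = 13068, c(8,3) = 13132.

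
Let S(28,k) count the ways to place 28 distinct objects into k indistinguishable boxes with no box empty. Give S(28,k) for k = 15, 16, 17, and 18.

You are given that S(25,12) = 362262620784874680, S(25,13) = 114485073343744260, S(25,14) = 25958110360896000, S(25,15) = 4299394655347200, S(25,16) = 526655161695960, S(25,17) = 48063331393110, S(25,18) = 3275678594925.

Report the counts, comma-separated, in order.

36060660300744309600, 6539643128396047620, 898741468057510350, 94432767017711850

i=26: T(26,13)=362262620784874680+13·114485073343744260=1850568574253550060 | T(26,14)=114485073343744260+14·25958110360896000=477898618396288260 | T(26,15)=25958110360896000+15·4299394655347200=90449030191104000 | T(26,16)=4299394655347200+16·526655161695960=12725877242482560 | T(26,17)=526655161695960+17·48063331393110=1343731795378830 | T(26,18)=48063331393110+18·3275678594925=107025546101760
i=27: T(27,14)=1850568574253550060+14·477898618396288260=8541149231801585700 | T(27,15)=477898618396288260+15·90449030191104000=1834634071262848260 | T(27,16)=90449030191104000+16·12725877242482560=294063066070824960 | T(27,17)=12725877242482560+17·1343731795378830=35569317763922670 | T(27,18)=1343731795378830+18·107025546101760=3270191625210510
i=28: T(28,15)=8541149231801585700+15·1834634071262848260=36060660300744309600 | T(28,16)=1834634071262848260+16·294063066070824960=6539643128396047620 | T(28,17)=294063066070824960+17·35569317763922670=898741468057510350 | T(28,18)=35569317763922670+18·3270191625210510=94432767017711850
Read S(28,15) = 36060660300744309600, S(28,16) = 6539643128396047620, S(28,17) = 898741468057510350, S(28,18) = 94432767017711850.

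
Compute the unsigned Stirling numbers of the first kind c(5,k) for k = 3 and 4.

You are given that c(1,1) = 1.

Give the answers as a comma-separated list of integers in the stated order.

[2] T[2,1]:1*1+0=1 · T[2,2]:1*0+1=1
[3] T[3,1]:2*1+0=2 · T[3,2]:2*1+1=3 · T[3,3]:2*0+1=1
[4] T[4,2]:3*3+2=11 · T[4,3]:3*1+3=6 · T[4,4]:3*0+1=1
[5] T[5,3]:4*6+11=35 · T[5,4]:4*1+6=10
Read c(5,3) = 35, c(5,4) = 10.

35, 10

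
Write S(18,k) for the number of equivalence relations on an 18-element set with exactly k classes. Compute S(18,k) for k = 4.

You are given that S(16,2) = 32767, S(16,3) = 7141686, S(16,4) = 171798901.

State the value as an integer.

2798806985

i=17: T(17,3)=32767+3·7141686=21457825 | T(17,4)=7141686+4·171798901=694337290
i=18: T(18,4)=21457825+4·694337290=2798806985
Read S(18,4) = 2798806985.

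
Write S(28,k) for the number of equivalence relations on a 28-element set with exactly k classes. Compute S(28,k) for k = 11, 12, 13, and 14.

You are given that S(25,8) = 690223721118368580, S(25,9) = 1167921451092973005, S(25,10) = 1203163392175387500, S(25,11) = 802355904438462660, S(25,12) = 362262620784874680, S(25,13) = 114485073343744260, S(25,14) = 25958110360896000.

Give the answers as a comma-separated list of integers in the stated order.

r26: T_26,9=9×1167921451092973005+690223721118368580=11201516780955125625; T_26,10=10×1203163392175387500+1167921451092973005=13199555372846848005; T_26,11=11×802355904438462660+1203163392175387500=10029078340998476760; T_26,12=12×362262620784874680+802355904438462660=5149507353856958820; T_26,13=13×114485073343744260+362262620784874680=1850568574253550060; T_26,14=14×25958110360896000+114485073343744260=477898618396288260
r27: T_27,10=10×13199555372846848005+11201516780955125625=143197070509423605675; T_27,11=11×10029078340998476760+13199555372846848005=123519417123830092365; T_27,12=12×5149507353856958820+10029078340998476760=71823166587281982600; T_27,13=13×1850568574253550060+5149507353856958820=29206898819153109600; T_27,14=14×477898618396288260+1850568574253550060=8541149231801585700
r28: T_28,11=11×123519417123830092365+143197070509423605675=1501910658871554621690; T_28,12=12×71823166587281982600+123519417123830092365=985397416171213883565; T_28,13=13×29206898819153109600+71823166587281982600=451512851236272407400; T_28,14=14×8541149231801585700+29206898819153109600=148782988064375309400
Read S(28,11) = 1501910658871554621690, S(28,12) = 985397416171213883565, S(28,13) = 451512851236272407400, S(28,14) = 148782988064375309400.

1501910658871554621690, 985397416171213883565, 451512851236272407400, 148782988064375309400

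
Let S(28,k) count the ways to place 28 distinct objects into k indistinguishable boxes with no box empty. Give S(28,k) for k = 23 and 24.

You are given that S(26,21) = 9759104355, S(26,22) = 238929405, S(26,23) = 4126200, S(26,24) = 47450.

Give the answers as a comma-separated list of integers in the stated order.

i=27: T(27,22)=9759104355+22·238929405=15015551265 | T(27,23)=238929405+23·4126200=333832005 | T(27,24)=4126200+24·47450=5265000
i=28: T(28,23)=15015551265+23·333832005=22693687380 | T(28,24)=333832005+24·5265000=460192005
Read S(28,23) = 22693687380, S(28,24) = 460192005.

22693687380, 460192005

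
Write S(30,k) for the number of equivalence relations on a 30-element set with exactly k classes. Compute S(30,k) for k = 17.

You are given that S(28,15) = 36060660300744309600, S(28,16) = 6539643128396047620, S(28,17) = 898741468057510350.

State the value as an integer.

@29  (29,16):6539643128396047620·16+36060660300744309600→140694950355081071520, (29,17):898741468057510350·17+6539643128396047620→21818248085373723570
@30  (30,17):21818248085373723570·17+140694950355081071520→511605167806434372210
Read S(30,17) = 511605167806434372210.

511605167806434372210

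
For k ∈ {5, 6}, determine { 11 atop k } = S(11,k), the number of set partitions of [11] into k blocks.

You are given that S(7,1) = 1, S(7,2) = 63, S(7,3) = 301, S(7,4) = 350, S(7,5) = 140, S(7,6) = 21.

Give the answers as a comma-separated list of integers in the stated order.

@8  (8,2):63·2+1→127, (8,3):301·3+63→966, (8,4):350·4+301→1701, (8,5):140·5+350→1050, (8,6):21·6+140→266
@9  (9,3):966·3+127→3025, (9,4):1701·4+966→7770, (9,5):1050·5+1701→6951, (9,6):266·6+1050→2646
@10  (10,4):7770·4+3025→34105, (10,5):6951·5+7770→42525, (10,6):2646·6+6951→22827
@11  (11,5):42525·5+34105→246730, (11,6):22827·6+42525→179487
Read S(11,5) = 246730, S(11,6) = 179487.

246730, 179487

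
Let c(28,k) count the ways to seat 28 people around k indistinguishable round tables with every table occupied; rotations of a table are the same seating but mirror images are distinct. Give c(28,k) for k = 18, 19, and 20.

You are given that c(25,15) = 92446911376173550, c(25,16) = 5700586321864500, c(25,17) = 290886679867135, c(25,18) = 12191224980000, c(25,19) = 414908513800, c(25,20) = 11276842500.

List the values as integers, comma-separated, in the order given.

i=26: T(26,16)=92446911376173550+25·5700586321864500=234961569422786050 | T(26,17)=5700586321864500+25·290886679867135=12972753318542875 | T(26,18)=290886679867135+25·12191224980000=595667304367135 | T(26,19)=12191224980000+25·414908513800=22563937825000 | T(26,20)=414908513800+25·11276842500=696829576300
i=27: T(27,17)=234961569422786050+26·12972753318542875=572253155704900800 | T(27,18)=12972753318542875+26·595667304367135=28460103232088385 | T(27,19)=595667304367135+26·22563937825000=1182329687817135 | T(27,20)=22563937825000+26·696829576300=40681506808800
i=28: T(28,18)=572253155704900800+27·28460103232088385=1340675942971287195 | T(28,19)=28460103232088385+27·1182329687817135=60383004803151030 | T(28,20)=1182329687817135+27·40681506808800=2280730371654735
Read c(28,18) = 1340675942971287195, c(28,19) = 60383004803151030, c(28,20) = 2280730371654735.

1340675942971287195, 60383004803151030, 2280730371654735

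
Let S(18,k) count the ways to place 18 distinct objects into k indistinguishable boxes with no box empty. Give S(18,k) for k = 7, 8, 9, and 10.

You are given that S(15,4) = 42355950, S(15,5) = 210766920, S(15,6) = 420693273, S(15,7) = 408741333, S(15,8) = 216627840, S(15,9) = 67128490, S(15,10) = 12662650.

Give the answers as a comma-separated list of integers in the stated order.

i=16: T(16,5)=42355950+5·210766920=1096190550 | T(16,6)=210766920+6·420693273=2734926558 | T(16,7)=420693273+7·408741333=3281882604 | T(16,8)=408741333+8·216627840=2141764053 | T(16,9)=216627840+9·67128490=820784250 | T(16,10)=67128490+10·12662650=193754990
i=17: T(17,6)=1096190550+6·2734926558=17505749898 | T(17,7)=2734926558+7·3281882604=25708104786 | T(17,8)=3281882604+8·2141764053=20415995028 | T(17,9)=2141764053+9·820784250=9528822303 | T(17,10)=820784250+10·193754990=2758334150
i=18: T(18,7)=17505749898+7·25708104786=197462483400 | T(18,8)=25708104786+8·20415995028=189036065010 | T(18,9)=20415995028+9·9528822303=106175395755 | T(18,10)=9528822303+10·2758334150=37112163803
Read S(18,7) = 197462483400, S(18,8) = 189036065010, S(18,9) = 106175395755, S(18,10) = 37112163803.

197462483400, 189036065010, 106175395755, 37112163803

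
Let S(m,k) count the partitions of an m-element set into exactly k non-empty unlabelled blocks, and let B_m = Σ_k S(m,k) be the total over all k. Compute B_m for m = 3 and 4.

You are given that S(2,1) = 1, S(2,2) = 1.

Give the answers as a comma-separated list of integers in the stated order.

i=3: T(3,1)=0+1·1=1 | T(3,2)=1+2·1=3 | T(3,3)=1+3·0=1
i=4: T(4,1)=0+1·1=1 | T(4,2)=1+2·3=7 | T(4,3)=3+3·1=6 | T(4,4)=1+4·0=1
B_3 = ΣS(3,k) = 1+3+1 = 5
B_4 = ΣS(4,k) = 1+7+6+1 = 15

5, 15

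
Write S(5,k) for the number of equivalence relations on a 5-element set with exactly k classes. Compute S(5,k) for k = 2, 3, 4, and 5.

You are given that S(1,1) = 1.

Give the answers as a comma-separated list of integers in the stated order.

15, 25, 10, 1

@2  (2,1):1·1+0→1, (2,2):0·2+1→1
@3  (3,1):1·1+0→1, (3,2):1·2+1→3, (3,3):0·3+1→1
@4  (4,1):1·1+0→1, (4,2):3·2+1→7, (4,3):1·3+3→6, (4,4):0·4+1→1
@5  (5,2):7·2+1→15, (5,3):6·3+7→25, (5,4):1·4+6→10, (5,5):0·5+1→1
Read S(5,2) = 15, S(5,3) = 25, S(5,4) = 10, S(5,5) = 1.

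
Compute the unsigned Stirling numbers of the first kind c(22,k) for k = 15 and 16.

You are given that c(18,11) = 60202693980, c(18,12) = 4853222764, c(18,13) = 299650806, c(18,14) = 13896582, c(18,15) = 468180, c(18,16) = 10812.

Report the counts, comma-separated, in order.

r19: T_19,12=18×4853222764+60202693980=147560703732; T_19,13=18×299650806+4853222764=10246937272; T_19,14=18×13896582+299650806=549789282; T_19,15=18×468180+13896582=22323822; T_19,16=18×10812+468180=662796
r20: T_20,13=19×10246937272+147560703732=342252511900; T_20,14=19×549789282+10246937272=20692933630; T_20,15=19×22323822+549789282=973941900; T_20,16=19×662796+22323822=34916946
r21: T_21,14=20×20692933630+342252511900=756111184500; T_21,15=20×973941900+20692933630=40171771630; T_21,16=20×34916946+973941900=1672280820
r22: T_22,15=21×40171771630+756111184500=1599718388730; T_22,16=21×1672280820+40171771630=75289668850
Read c(22,15) = 1599718388730, c(22,16) = 75289668850.

1599718388730, 75289668850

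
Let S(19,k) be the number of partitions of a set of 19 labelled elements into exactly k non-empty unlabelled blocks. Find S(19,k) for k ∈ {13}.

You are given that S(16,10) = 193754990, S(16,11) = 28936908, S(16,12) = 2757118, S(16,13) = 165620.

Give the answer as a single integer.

r17: T_17,11=11×28936908+193754990=512060978; T_17,12=12×2757118+28936908=62022324; T_17,13=13×165620+2757118=4910178
r18: T_18,12=12×62022324+512060978=1256328866; T_18,13=13×4910178+62022324=125854638
r19: T_19,13=13×125854638+1256328866=2892439160
Read S(19,13) = 2892439160.

2892439160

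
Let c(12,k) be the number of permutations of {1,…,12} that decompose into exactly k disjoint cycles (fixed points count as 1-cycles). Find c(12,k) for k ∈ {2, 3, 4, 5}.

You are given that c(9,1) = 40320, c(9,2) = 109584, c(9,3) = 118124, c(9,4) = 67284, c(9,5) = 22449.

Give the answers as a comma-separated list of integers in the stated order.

row 10: T[10][1]=9·40320+0=362880  T[10][2]=9·109584+40320=1026576  T[10][3]=9·118124+109584=1172700  T[10][4]=9·67284+118124=723680  T[10][5]=9·22449+67284=269325
row 11: T[11][1]=10·362880+0=3628800  T[11][2]=10·1026576+362880=10628640  T[11][3]=10·1172700+1026576=12753576  T[11][4]=10·723680+1172700=8409500  T[11][5]=10·269325+723680=3416930
row 12: T[12][2]=11·10628640+3628800=120543840  T[12][3]=11·12753576+10628640=150917976  T[12][4]=11·8409500+12753576=105258076  T[12][5]=11·3416930+8409500=45995730
Read c(12,2) = 120543840, c(12,3) = 150917976, c(12,4) = 105258076, c(12,5) = 45995730.

120543840, 150917976, 105258076, 45995730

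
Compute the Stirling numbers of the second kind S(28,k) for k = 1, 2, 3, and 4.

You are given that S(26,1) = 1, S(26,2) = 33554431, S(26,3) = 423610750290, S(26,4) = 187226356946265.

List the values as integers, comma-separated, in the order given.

1, 134217727, 3812664524766, 2998587019946701

i=27: T(27,1)=0+1·1=1 | T(27,2)=1+2·33554431=67108863 | T(27,3)=33554431+3·423610750290=1270865805301 | T(27,4)=423610750290+4·187226356946265=749329038535350
i=28: T(28,1)=0+1·1=1 | T(28,2)=1+2·67108863=134217727 | T(28,3)=67108863+3·1270865805301=3812664524766 | T(28,4)=1270865805301+4·749329038535350=2998587019946701
Read S(28,1) = 1, S(28,2) = 134217727, S(28,3) = 3812664524766, S(28,4) = 2998587019946701.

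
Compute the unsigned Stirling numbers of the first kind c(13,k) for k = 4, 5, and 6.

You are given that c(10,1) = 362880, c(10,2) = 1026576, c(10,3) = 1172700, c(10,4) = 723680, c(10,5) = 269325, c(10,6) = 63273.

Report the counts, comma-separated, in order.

1414014888, 657206836, 206070150

r11: T_11,2=10×1026576+362880=10628640; T_11,3=10×1172700+1026576=12753576; T_11,4=10×723680+1172700=8409500; T_11,5=10×269325+723680=3416930; T_11,6=10×63273+269325=902055
r12: T_12,3=11×12753576+10628640=150917976; T_12,4=11×8409500+12753576=105258076; T_12,5=11×3416930+8409500=45995730; T_12,6=11×902055+3416930=13339535
r13: T_13,4=12×105258076+150917976=1414014888; T_13,5=12×45995730+105258076=657206836; T_13,6=12×13339535+45995730=206070150
Read c(13,4) = 1414014888, c(13,5) = 657206836, c(13,6) = 206070150.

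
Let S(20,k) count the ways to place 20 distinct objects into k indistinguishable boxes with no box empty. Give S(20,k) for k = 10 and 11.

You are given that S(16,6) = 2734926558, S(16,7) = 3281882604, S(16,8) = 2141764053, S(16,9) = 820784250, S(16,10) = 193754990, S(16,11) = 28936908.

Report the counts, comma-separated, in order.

5917584964655, 1900842429486

[17] T[17,7]:7*3281882604+2734926558=25708104786 · T[17,8]:8*2141764053+3281882604=20415995028 · T[17,9]:9*820784250+2141764053=9528822303 · T[17,10]:10*193754990+820784250=2758334150 · T[17,11]:11*28936908+193754990=512060978
[18] T[18,8]:8*20415995028+25708104786=189036065010 · T[18,9]:9*9528822303+20415995028=106175395755 · T[18,10]:10*2758334150+9528822303=37112163803 · T[18,11]:11*512060978+2758334150=8391004908
[19] T[19,9]:9*106175395755+189036065010=1144614626805 · T[19,10]:10*37112163803+106175395755=477297033785 · T[19,11]:11*8391004908+37112163803=129413217791
[20] T[20,10]:10*477297033785+1144614626805=5917584964655 · T[20,11]:11*129413217791+477297033785=1900842429486
Read S(20,10) = 5917584964655, S(20,11) = 1900842429486.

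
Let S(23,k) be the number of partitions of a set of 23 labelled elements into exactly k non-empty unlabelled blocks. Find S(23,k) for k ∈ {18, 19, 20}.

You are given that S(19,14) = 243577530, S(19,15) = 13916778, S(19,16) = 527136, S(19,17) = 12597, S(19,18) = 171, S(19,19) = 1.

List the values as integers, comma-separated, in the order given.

r20: T_20,15=15×13916778+243577530=452329200; T_20,16=16×527136+13916778=22350954; T_20,17=17×12597+527136=741285; T_20,18=18×171+12597=15675; T_20,19=19×1+171=190; T_20,20=20×0+1=1
r21: T_21,16=16×22350954+452329200=809944464; T_21,17=17×741285+22350954=34952799; T_21,18=18×15675+741285=1023435; T_21,19=19×190+15675=19285; T_21,20=20×1+190=210
r22: T_22,17=17×34952799+809944464=1404142047; T_22,18=18×1023435+34952799=53374629; T_22,19=19×19285+1023435=1389850; T_22,20=20×210+19285=23485
r23: T_23,18=18×53374629+1404142047=2364885369; T_23,19=19×1389850+53374629=79781779; T_23,20=20×23485+1389850=1859550
Read S(23,18) = 2364885369, S(23,19) = 79781779, S(23,20) = 1859550.

2364885369, 79781779, 1859550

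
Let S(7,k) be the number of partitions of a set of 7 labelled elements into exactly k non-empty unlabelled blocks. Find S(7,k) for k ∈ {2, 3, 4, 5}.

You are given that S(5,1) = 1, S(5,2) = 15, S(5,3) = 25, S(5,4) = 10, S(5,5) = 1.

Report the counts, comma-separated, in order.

[6] T[6,1]:1*1+0=1 · T[6,2]:2*15+1=31 · T[6,3]:3*25+15=90 · T[6,4]:4*10+25=65 · T[6,5]:5*1+10=15
[7] T[7,2]:2*31+1=63 · T[7,3]:3*90+31=301 · T[7,4]:4*65+90=350 · T[7,5]:5*15+65=140
Read S(7,2) = 63, S(7,3) = 301, S(7,4) = 350, S(7,5) = 140.

63, 301, 350, 140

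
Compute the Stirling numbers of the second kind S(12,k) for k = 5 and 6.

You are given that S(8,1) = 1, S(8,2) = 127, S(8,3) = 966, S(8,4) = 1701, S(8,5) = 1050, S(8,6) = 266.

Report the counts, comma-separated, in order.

1379400, 1323652

[9] T[9,2]:2*127+1=255 · T[9,3]:3*966+127=3025 · T[9,4]:4*1701+966=7770 · T[9,5]:5*1050+1701=6951 · T[9,6]:6*266+1050=2646
[10] T[10,3]:3*3025+255=9330 · T[10,4]:4*7770+3025=34105 · T[10,5]:5*6951+7770=42525 · T[10,6]:6*2646+6951=22827
[11] T[11,4]:4*34105+9330=145750 · T[11,5]:5*42525+34105=246730 · T[11,6]:6*22827+42525=179487
[12] T[12,5]:5*246730+145750=1379400 · T[12,6]:6*179487+246730=1323652
Read S(12,5) = 1379400, S(12,6) = 1323652.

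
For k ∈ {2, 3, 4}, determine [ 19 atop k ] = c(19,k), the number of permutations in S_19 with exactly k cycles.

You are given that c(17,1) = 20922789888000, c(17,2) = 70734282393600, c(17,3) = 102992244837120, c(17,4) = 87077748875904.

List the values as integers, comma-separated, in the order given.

r18: T_18,1=17×20922789888000+0=355687428096000; T_18,2=17×70734282393600+20922789888000=1223405590579200; T_18,3=17×102992244837120+70734282393600=1821602444624640; T_18,4=17×87077748875904+102992244837120=1583313975727488
r19: T_19,2=18×1223405590579200+355687428096000=22376988058521600; T_19,3=18×1821602444624640+1223405590579200=34012249593822720; T_19,4=18×1583313975727488+1821602444624640=30321254007719424
Read c(19,2) = 22376988058521600, c(19,3) = 34012249593822720, c(19,4) = 30321254007719424.

22376988058521600, 34012249593822720, 30321254007719424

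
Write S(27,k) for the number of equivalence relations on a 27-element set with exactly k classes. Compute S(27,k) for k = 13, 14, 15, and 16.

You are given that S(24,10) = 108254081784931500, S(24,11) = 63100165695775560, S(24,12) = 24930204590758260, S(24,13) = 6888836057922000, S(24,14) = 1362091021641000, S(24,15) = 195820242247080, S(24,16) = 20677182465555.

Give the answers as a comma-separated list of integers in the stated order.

29206898819153109600, 8541149231801585700, 1834634071262848260, 294063066070824960

r25: T_25,11=11×63100165695775560+108254081784931500=802355904438462660; T_25,12=12×24930204590758260+63100165695775560=362262620784874680; T_25,13=13×6888836057922000+24930204590758260=114485073343744260; T_25,14=14×1362091021641000+6888836057922000=25958110360896000; T_25,15=15×195820242247080+1362091021641000=4299394655347200; T_25,16=16×20677182465555+195820242247080=526655161695960
r26: T_26,12=12×362262620784874680+802355904438462660=5149507353856958820; T_26,13=13×114485073343744260+362262620784874680=1850568574253550060; T_26,14=14×25958110360896000+114485073343744260=477898618396288260; T_26,15=15×4299394655347200+25958110360896000=90449030191104000; T_26,16=16×526655161695960+4299394655347200=12725877242482560
r27: T_27,13=13×1850568574253550060+5149507353856958820=29206898819153109600; T_27,14=14×477898618396288260+1850568574253550060=8541149231801585700; T_27,15=15×90449030191104000+477898618396288260=1834634071262848260; T_27,16=16×12725877242482560+90449030191104000=294063066070824960
Read S(27,13) = 29206898819153109600, S(27,14) = 8541149231801585700, S(27,15) = 1834634071262848260, S(27,16) = 294063066070824960.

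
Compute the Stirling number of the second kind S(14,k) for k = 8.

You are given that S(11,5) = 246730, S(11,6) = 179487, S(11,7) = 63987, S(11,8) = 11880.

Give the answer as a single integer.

20912320

r12: T_12,6=6×179487+246730=1323652; T_12,7=7×63987+179487=627396; T_12,8=8×11880+63987=159027
r13: T_13,7=7×627396+1323652=5715424; T_13,8=8×159027+627396=1899612
r14: T_14,8=8×1899612+5715424=20912320
Read S(14,8) = 20912320.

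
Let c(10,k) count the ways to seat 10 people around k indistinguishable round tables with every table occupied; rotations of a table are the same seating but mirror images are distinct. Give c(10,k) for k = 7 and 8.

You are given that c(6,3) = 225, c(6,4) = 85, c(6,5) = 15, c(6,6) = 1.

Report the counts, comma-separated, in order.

i=7: T(7,4)=225+6·85=735 | T(7,5)=85+6·15=175 | T(7,6)=15+6·1=21 | T(7,7)=1+6·0=1
i=8: T(8,5)=735+7·175=1960 | T(8,6)=175+7·21=322 | T(8,7)=21+7·1=28 | T(8,8)=1+7·0=1
i=9: T(9,6)=1960+8·322=4536 | T(9,7)=322+8·28=546 | T(9,8)=28+8·1=36
i=10: T(10,7)=4536+9·546=9450 | T(10,8)=546+9·36=870
Read c(10,7) = 9450, c(10,8) = 870.

9450, 870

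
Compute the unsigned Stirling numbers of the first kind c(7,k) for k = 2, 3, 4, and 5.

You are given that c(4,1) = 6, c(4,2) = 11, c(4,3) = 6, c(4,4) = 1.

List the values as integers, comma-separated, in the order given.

[5] T[5,1]:4*6+0=24 · T[5,2]:4*11+6=50 · T[5,3]:4*6+11=35 · T[5,4]:4*1+6=10 · T[5,5]:4*0+1=1
[6] T[6,1]:5*24+0=120 · T[6,2]:5*50+24=274 · T[6,3]:5*35+50=225 · T[6,4]:5*10+35=85 · T[6,5]:5*1+10=15
[7] T[7,2]:6*274+120=1764 · T[7,3]:6*225+274=1624 · T[7,4]:6*85+225=735 · T[7,5]:6*15+85=175
Read c(7,2) = 1764, c(7,3) = 1624, c(7,4) = 735, c(7,5) = 175.

1764, 1624, 735, 175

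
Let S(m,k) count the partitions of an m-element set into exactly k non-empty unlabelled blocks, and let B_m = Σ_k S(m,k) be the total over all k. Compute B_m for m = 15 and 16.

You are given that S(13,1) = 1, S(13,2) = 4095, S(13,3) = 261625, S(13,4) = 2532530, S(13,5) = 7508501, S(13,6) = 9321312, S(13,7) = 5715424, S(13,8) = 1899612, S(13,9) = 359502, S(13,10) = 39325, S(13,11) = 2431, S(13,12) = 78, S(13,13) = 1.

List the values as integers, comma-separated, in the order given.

1382958545, 10480142147

row 14: T[14][1]=1·1+0=1  T[14][2]=2·4095+1=8191  T[14][3]=3·261625+4095=788970  T[14][4]=4·2532530+261625=10391745  T[14][5]=5·7508501+2532530=40075035  T[14][6]=6·9321312+7508501=63436373  T[14][7]=7·5715424+9321312=49329280  T[14][8]=8·1899612+5715424=20912320  T[14][9]=9·359502+1899612=5135130  T[14][10]=10·39325+359502=752752  T[14][11]=11·2431+39325=66066  T[14][12]=12·78+2431=3367  T[14][13]=13·1+78=91  T[14][14]=14·0+1=1
row 15: T[15][1]=1·1+0=1  T[15][2]=2·8191+1=16383  T[15][3]=3·788970+8191=2375101  T[15][4]=4·10391745+788970=42355950  T[15][5]=5·40075035+10391745=210766920  T[15][6]=6·63436373+40075035=420693273  T[15][7]=7·49329280+63436373=408741333  T[15][8]=8·20912320+49329280=216627840  T[15][9]=9·5135130+20912320=67128490  T[15][10]=10·752752+5135130=12662650  T[15][11]=11·66066+752752=1479478  T[15][12]=12·3367+66066=106470  T[15][13]=13·91+3367=4550  T[15][14]=14·1+91=105  T[15][15]=15·0+1=1
row 16: T[16][1]=1·1+0=1  T[16][2]=2·16383+1=32767  T[16][3]=3·2375101+16383=7141686  T[16][4]=4·42355950+2375101=171798901  T[16][5]=5·210766920+42355950=1096190550  T[16][6]=6·420693273+210766920=2734926558  T[16][7]=7·408741333+420693273=3281882604  T[16][8]=8·216627840+408741333=2141764053  T[16][9]=9·67128490+216627840=820784250  T[16][10]=10·12662650+67128490=193754990  T[16][11]=11·1479478+12662650=28936908  T[16][12]=12·106470+1479478=2757118  T[16][13]=13·4550+106470=165620  T[16][14]=14·105+4550=6020  T[16][15]=15·1+105=120  T[16][16]=16·0+1=1
B_15 = ΣS(15,k) = 1+16383+2375101+42355950+210766920+420693273+408741333+216627840+67128490+12662650+1479478+106470+4550+105+1 = 1382958545
B_16 = ΣS(16,k) = 1+32767+7141686+171798901+1096190550+2734926558+3281882604+2141764053+820784250+193754990+28936908+2757118+165620+6020+120+1 = 10480142147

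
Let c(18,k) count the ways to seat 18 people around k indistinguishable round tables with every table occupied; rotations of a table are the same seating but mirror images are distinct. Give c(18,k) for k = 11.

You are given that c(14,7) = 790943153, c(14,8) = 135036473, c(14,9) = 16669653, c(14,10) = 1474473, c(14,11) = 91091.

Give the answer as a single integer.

60202693980

[15] T[15,8]:14*135036473+790943153=2681453775 · T[15,9]:14*16669653+135036473=368411615 · T[15,10]:14*1474473+16669653=37312275 · T[15,11]:14*91091+1474473=2749747
[16] T[16,9]:15*368411615+2681453775=8207628000 · T[16,10]:15*37312275+368411615=928095740 · T[16,11]:15*2749747+37312275=78558480
[17] T[17,10]:16*928095740+8207628000=23057159840 · T[17,11]:16*78558480+928095740=2185031420
[18] T[18,11]:17*2185031420+23057159840=60202693980
Read c(18,11) = 60202693980.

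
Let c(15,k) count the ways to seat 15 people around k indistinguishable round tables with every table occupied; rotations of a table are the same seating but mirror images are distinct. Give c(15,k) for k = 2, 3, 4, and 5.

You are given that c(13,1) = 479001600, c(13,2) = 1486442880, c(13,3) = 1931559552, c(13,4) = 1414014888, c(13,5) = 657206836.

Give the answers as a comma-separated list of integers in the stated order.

r14: T_14,1=13×479001600+0=6227020800; T_14,2=13×1486442880+479001600=19802759040; T_14,3=13×1931559552+1486442880=26596717056; T_14,4=13×1414014888+1931559552=20313753096; T_14,5=13×657206836+1414014888=9957703756
r15: T_15,2=14×19802759040+6227020800=283465647360; T_15,3=14×26596717056+19802759040=392156797824; T_15,4=14×20313753096+26596717056=310989260400; T_15,5=14×9957703756+20313753096=159721605680
Read c(15,2) = 283465647360, c(15,3) = 392156797824, c(15,4) = 310989260400, c(15,5) = 159721605680.

283465647360, 392156797824, 310989260400, 159721605680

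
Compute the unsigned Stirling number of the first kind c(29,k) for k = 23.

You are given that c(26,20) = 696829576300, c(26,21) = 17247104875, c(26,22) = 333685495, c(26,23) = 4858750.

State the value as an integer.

r27: T_27,21=26×17247104875+696829576300=1145254303050; T_27,22=26×333685495+17247104875=25922927745; T_27,23=26×4858750+333685495=460012995
r28: T_28,22=27×25922927745+1145254303050=1845173352165; T_28,23=27×460012995+25922927745=38343278610
r29: T_29,23=28×38343278610+1845173352165=2918785153245
Read c(29,23) = 2918785153245.

2918785153245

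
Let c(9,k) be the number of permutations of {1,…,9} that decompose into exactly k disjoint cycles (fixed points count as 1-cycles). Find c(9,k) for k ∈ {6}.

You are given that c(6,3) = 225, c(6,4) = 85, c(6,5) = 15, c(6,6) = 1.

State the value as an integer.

row 7: T[7][4]=6·85+225=735  T[7][5]=6·15+85=175  T[7][6]=6·1+15=21
row 8: T[8][5]=7·175+735=1960  T[8][6]=7·21+175=322
row 9: T[9][6]=8·322+1960=4536
Read c(9,6) = 4536.

4536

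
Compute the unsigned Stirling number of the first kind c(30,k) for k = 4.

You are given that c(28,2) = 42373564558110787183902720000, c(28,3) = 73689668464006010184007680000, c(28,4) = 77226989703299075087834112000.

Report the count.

66951000306085302338993639424000

[29] T[29,3]:28*73689668464006010184007680000+42373564558110787183902720000=2105684281550279072336117760000 · T[29,4]:28*77226989703299075087834112000+73689668464006010184007680000=2236045380156380112643362816000
[30] T[30,4]:29*2236045380156380112643362816000+2105684281550279072336117760000=66951000306085302338993639424000
Read c(30,4) = 66951000306085302338993639424000.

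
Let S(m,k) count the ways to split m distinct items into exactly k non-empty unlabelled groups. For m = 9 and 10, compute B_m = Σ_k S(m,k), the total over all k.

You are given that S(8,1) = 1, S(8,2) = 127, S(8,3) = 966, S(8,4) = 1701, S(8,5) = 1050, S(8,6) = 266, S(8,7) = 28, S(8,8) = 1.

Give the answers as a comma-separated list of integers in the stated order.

i=9: T(9,1)=0+1·1=1 | T(9,2)=1+2·127=255 | T(9,3)=127+3·966=3025 | T(9,4)=966+4·1701=7770 | T(9,5)=1701+5·1050=6951 | T(9,6)=1050+6·266=2646 | T(9,7)=266+7·28=462 | T(9,8)=28+8·1=36 | T(9,9)=1+9·0=1
i=10: T(10,1)=0+1·1=1 | T(10,2)=1+2·255=511 | T(10,3)=255+3·3025=9330 | T(10,4)=3025+4·7770=34105 | T(10,5)=7770+5·6951=42525 | T(10,6)=6951+6·2646=22827 | T(10,7)=2646+7·462=5880 | T(10,8)=462+8·36=750 | T(10,9)=36+9·1=45 | T(10,10)=1+10·0=1
B_9 = ΣS(9,k) = 1+255+3025+7770+6951+2646+462+36+1 = 21147
B_10 = ΣS(10,k) = 1+511+9330+34105+42525+22827+5880+750+45+1 = 115975

21147, 115975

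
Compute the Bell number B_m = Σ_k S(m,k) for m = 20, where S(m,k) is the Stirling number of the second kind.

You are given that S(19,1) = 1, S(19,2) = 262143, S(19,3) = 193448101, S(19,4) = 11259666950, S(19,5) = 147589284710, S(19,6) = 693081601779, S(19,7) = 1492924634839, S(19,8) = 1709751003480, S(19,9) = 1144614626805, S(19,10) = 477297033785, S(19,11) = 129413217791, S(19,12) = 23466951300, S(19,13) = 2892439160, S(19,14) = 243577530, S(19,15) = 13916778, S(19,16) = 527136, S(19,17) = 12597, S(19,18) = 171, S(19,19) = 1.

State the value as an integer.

i=20: T(20,1)=0+1·1=1 | T(20,2)=1+2·262143=524287 | T(20,3)=262143+3·193448101=580606446 | T(20,4)=193448101+4·11259666950=45232115901 | T(20,5)=11259666950+5·147589284710=749206090500 | T(20,6)=147589284710+6·693081601779=4306078895384 | T(20,7)=693081601779+7·1492924634839=11143554045652 | T(20,8)=1492924634839+8·1709751003480=15170932662679 | T(20,9)=1709751003480+9·1144614626805=12011282644725 | T(20,10)=1144614626805+10·477297033785=5917584964655 | T(20,11)=477297033785+11·129413217791=1900842429486 | T(20,12)=129413217791+12·23466951300=411016633391 | T(20,13)=23466951300+13·2892439160=61068660380 | T(20,14)=2892439160+14·243577530=6302524580 | T(20,15)=243577530+15·13916778=452329200 | T(20,16)=13916778+16·527136=22350954 | T(20,17)=527136+17·12597=741285 | T(20,18)=12597+18·171=15675 | T(20,19)=171+19·1=190 | T(20,20)=1+20·0=1
B_20 = ΣS(20,k) = 1+524287+580606446+45232115901+749206090500+4306078895384+11143554045652+15170932662679+12011282644725+5917584964655+1900842429486+411016633391+61068660380+6302524580+452329200+22350954+741285+15675+190+1 = 51724158235372

51724158235372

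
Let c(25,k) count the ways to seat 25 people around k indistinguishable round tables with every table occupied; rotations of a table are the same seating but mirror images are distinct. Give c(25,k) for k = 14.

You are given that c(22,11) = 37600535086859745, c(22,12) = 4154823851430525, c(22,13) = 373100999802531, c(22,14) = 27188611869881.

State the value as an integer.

1246200069070215000

row 23: T[23][12]=22·4154823851430525+37600535086859745=129006659818331295  T[23][13]=22·373100999802531+4154823851430525=12363045847086207  T[23][14]=22·27188611869881+373100999802531=971250460939913
row 24: T[24][13]=23·12363045847086207+129006659818331295=413356714301314056  T[24][14]=23·971250460939913+12363045847086207=34701806448704206
row 25: T[25][14]=24·34701806448704206+413356714301314056=1246200069070215000
Read c(25,14) = 1246200069070215000.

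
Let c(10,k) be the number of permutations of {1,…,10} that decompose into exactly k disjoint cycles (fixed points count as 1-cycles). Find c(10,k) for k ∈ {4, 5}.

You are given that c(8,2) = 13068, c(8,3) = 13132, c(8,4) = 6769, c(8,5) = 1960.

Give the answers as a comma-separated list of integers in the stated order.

723680, 269325

r9: T_9,3=8×13132+13068=118124; T_9,4=8×6769+13132=67284; T_9,5=8×1960+6769=22449
r10: T_10,4=9×67284+118124=723680; T_10,5=9×22449+67284=269325
Read c(10,4) = 723680, c(10,5) = 269325.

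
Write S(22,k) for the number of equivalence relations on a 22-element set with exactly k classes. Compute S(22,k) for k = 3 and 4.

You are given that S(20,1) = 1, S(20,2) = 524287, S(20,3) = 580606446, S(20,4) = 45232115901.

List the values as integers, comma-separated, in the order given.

5228079450, 727778623825

@21  (21,2):524287·2+1→1048575, (21,3):580606446·3+524287→1742343625, (21,4):45232115901·4+580606446→181509070050
@22  (22,3):1742343625·3+1048575→5228079450, (22,4):181509070050·4+1742343625→727778623825
Read S(22,3) = 5228079450, S(22,4) = 727778623825.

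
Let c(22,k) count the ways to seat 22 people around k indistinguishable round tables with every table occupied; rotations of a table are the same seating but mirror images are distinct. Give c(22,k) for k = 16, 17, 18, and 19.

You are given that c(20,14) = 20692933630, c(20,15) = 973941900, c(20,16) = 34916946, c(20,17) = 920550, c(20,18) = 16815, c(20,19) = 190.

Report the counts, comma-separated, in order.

i=21: T(21,15)=20692933630+20·973941900=40171771630 | T(21,16)=973941900+20·34916946=1672280820 | T(21,17)=34916946+20·920550=53327946 | T(21,18)=920550+20·16815=1256850 | T(21,19)=16815+20·190=20615
i=22: T(22,16)=40171771630+21·1672280820=75289668850 | T(22,17)=1672280820+21·53327946=2792167686 | T(22,18)=53327946+21·1256850=79721796 | T(22,19)=1256850+21·20615=1689765
Read c(22,16) = 75289668850, c(22,17) = 2792167686, c(22,18) = 79721796, c(22,19) = 1689765.

75289668850, 2792167686, 79721796, 1689765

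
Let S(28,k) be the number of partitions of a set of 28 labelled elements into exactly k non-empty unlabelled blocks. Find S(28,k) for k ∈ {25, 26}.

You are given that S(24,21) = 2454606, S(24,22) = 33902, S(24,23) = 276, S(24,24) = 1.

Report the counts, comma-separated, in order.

6654375, 64701

[25] T[25,22]:22*33902+2454606=3200450 · T[25,23]:23*276+33902=40250 · T[25,24]:24*1+276=300 · T[25,25]:25*0+1=1
[26] T[26,23]:23*40250+3200450=4126200 · T[26,24]:24*300+40250=47450 · T[26,25]:25*1+300=325 · T[26,26]:26*0+1=1
[27] T[27,24]:24*47450+4126200=5265000 · T[27,25]:25*325+47450=55575 · T[27,26]:26*1+325=351
[28] T[28,25]:25*55575+5265000=6654375 · T[28,26]:26*351+55575=64701
Read S(28,25) = 6654375, S(28,26) = 64701.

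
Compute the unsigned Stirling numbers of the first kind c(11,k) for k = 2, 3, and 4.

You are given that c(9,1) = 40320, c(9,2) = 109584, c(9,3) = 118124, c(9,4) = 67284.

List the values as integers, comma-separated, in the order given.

10628640, 12753576, 8409500

[10] T[10,1]:9*40320+0=362880 · T[10,2]:9*109584+40320=1026576 · T[10,3]:9*118124+109584=1172700 · T[10,4]:9*67284+118124=723680
[11] T[11,2]:10*1026576+362880=10628640 · T[11,3]:10*1172700+1026576=12753576 · T[11,4]:10*723680+1172700=8409500
Read c(11,2) = 10628640, c(11,3) = 12753576, c(11,4) = 8409500.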